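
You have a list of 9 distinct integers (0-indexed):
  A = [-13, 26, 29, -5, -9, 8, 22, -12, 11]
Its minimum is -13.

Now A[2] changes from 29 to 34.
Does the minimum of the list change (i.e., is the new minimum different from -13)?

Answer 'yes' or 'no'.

Answer: no

Derivation:
Old min = -13
Change: A[2] 29 -> 34
Changed element was NOT the min; min changes only if 34 < -13.
New min = -13; changed? no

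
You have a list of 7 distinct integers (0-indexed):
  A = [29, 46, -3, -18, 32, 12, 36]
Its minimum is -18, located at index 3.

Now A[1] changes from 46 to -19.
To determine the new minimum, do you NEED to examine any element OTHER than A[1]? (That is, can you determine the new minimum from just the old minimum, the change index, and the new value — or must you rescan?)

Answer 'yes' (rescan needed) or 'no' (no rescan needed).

Old min = -18 at index 3
Change at index 1: 46 -> -19
Index 1 was NOT the min. New min = min(-18, -19). No rescan of other elements needed.
Needs rescan: no

Answer: no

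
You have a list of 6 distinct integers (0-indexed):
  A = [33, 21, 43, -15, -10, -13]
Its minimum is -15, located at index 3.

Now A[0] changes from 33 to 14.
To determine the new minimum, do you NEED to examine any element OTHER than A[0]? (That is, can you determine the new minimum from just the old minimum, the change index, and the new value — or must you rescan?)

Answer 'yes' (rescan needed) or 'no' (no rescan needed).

Answer: no

Derivation:
Old min = -15 at index 3
Change at index 0: 33 -> 14
Index 0 was NOT the min. New min = min(-15, 14). No rescan of other elements needed.
Needs rescan: no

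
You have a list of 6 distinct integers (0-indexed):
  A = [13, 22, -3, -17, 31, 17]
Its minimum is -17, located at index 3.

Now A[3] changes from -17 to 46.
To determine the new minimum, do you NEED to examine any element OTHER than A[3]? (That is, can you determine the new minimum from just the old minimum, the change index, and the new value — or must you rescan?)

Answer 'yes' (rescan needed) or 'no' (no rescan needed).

Old min = -17 at index 3
Change at index 3: -17 -> 46
Index 3 WAS the min and new value 46 > old min -17. Must rescan other elements to find the new min.
Needs rescan: yes

Answer: yes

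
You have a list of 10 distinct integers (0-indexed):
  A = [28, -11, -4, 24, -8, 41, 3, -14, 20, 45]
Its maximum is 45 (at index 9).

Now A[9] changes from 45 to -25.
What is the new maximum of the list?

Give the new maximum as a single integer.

Old max = 45 (at index 9)
Change: A[9] 45 -> -25
Changed element WAS the max -> may need rescan.
  Max of remaining elements: 41
  New max = max(-25, 41) = 41

Answer: 41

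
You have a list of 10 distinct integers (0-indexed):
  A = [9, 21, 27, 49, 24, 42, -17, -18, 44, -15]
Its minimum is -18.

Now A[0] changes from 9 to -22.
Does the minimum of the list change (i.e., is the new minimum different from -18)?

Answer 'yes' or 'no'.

Answer: yes

Derivation:
Old min = -18
Change: A[0] 9 -> -22
Changed element was NOT the min; min changes only if -22 < -18.
New min = -22; changed? yes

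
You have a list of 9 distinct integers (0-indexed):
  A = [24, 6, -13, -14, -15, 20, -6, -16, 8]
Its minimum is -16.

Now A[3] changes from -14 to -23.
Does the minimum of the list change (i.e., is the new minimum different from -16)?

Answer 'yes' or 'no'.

Old min = -16
Change: A[3] -14 -> -23
Changed element was NOT the min; min changes only if -23 < -16.
New min = -23; changed? yes

Answer: yes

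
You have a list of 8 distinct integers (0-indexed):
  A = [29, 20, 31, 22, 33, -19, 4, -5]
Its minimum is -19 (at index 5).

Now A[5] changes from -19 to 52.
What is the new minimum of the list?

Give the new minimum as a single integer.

Answer: -5

Derivation:
Old min = -19 (at index 5)
Change: A[5] -19 -> 52
Changed element WAS the min. Need to check: is 52 still <= all others?
  Min of remaining elements: -5
  New min = min(52, -5) = -5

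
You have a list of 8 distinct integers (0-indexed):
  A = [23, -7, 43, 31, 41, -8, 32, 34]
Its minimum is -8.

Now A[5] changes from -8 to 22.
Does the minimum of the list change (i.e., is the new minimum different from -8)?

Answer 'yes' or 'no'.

Answer: yes

Derivation:
Old min = -8
Change: A[5] -8 -> 22
Changed element was the min; new min must be rechecked.
New min = -7; changed? yes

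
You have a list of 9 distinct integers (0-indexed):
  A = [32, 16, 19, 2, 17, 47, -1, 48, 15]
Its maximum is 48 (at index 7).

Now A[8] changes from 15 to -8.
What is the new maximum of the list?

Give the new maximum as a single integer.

Answer: 48

Derivation:
Old max = 48 (at index 7)
Change: A[8] 15 -> -8
Changed element was NOT the old max.
  New max = max(old_max, new_val) = max(48, -8) = 48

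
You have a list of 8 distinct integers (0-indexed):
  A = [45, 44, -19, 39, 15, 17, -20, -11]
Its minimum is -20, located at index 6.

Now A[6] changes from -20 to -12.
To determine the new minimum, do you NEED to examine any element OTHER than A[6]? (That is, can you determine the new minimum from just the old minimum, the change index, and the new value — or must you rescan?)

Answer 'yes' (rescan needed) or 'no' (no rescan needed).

Answer: yes

Derivation:
Old min = -20 at index 6
Change at index 6: -20 -> -12
Index 6 WAS the min and new value -12 > old min -20. Must rescan other elements to find the new min.
Needs rescan: yes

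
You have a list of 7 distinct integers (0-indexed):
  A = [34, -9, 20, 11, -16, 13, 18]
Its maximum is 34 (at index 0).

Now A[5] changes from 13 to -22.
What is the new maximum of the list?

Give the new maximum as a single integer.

Old max = 34 (at index 0)
Change: A[5] 13 -> -22
Changed element was NOT the old max.
  New max = max(old_max, new_val) = max(34, -22) = 34

Answer: 34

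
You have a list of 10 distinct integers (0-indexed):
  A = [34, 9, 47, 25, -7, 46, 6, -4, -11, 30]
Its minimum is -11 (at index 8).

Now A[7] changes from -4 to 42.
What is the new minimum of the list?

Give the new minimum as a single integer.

Answer: -11

Derivation:
Old min = -11 (at index 8)
Change: A[7] -4 -> 42
Changed element was NOT the old min.
  New min = min(old_min, new_val) = min(-11, 42) = -11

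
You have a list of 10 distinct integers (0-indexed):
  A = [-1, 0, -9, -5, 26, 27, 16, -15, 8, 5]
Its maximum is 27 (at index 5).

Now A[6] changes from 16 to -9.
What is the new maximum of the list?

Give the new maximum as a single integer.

Old max = 27 (at index 5)
Change: A[6] 16 -> -9
Changed element was NOT the old max.
  New max = max(old_max, new_val) = max(27, -9) = 27

Answer: 27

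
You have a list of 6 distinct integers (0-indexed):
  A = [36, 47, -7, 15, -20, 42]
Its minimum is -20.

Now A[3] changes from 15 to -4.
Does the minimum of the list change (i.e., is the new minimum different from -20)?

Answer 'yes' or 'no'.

Old min = -20
Change: A[3] 15 -> -4
Changed element was NOT the min; min changes only if -4 < -20.
New min = -20; changed? no

Answer: no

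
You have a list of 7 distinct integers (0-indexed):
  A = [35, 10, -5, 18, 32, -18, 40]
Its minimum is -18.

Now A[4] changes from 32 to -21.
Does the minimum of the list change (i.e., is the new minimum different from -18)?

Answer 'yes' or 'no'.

Old min = -18
Change: A[4] 32 -> -21
Changed element was NOT the min; min changes only if -21 < -18.
New min = -21; changed? yes

Answer: yes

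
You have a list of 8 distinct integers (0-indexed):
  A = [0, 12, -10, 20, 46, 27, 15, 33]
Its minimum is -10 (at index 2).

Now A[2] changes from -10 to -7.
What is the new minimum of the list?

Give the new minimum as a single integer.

Answer: -7

Derivation:
Old min = -10 (at index 2)
Change: A[2] -10 -> -7
Changed element WAS the min. Need to check: is -7 still <= all others?
  Min of remaining elements: 0
  New min = min(-7, 0) = -7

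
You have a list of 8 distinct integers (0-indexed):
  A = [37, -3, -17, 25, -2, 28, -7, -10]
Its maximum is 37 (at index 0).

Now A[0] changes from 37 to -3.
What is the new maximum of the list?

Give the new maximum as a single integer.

Answer: 28

Derivation:
Old max = 37 (at index 0)
Change: A[0] 37 -> -3
Changed element WAS the max -> may need rescan.
  Max of remaining elements: 28
  New max = max(-3, 28) = 28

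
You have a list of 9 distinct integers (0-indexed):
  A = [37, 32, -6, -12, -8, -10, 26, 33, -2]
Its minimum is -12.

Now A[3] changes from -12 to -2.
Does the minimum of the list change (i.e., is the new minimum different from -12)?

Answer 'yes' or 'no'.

Old min = -12
Change: A[3] -12 -> -2
Changed element was the min; new min must be rechecked.
New min = -10; changed? yes

Answer: yes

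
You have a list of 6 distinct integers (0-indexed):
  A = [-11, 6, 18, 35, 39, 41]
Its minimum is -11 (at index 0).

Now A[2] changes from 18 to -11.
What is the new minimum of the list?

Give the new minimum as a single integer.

Answer: -11

Derivation:
Old min = -11 (at index 0)
Change: A[2] 18 -> -11
Changed element was NOT the old min.
  New min = min(old_min, new_val) = min(-11, -11) = -11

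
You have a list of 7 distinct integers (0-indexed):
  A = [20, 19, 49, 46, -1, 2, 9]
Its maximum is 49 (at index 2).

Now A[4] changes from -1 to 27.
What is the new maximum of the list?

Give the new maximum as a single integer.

Old max = 49 (at index 2)
Change: A[4] -1 -> 27
Changed element was NOT the old max.
  New max = max(old_max, new_val) = max(49, 27) = 49

Answer: 49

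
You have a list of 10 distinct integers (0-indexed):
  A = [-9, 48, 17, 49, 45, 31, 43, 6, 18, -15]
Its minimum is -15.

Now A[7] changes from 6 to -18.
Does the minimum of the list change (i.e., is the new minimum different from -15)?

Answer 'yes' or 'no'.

Old min = -15
Change: A[7] 6 -> -18
Changed element was NOT the min; min changes only if -18 < -15.
New min = -18; changed? yes

Answer: yes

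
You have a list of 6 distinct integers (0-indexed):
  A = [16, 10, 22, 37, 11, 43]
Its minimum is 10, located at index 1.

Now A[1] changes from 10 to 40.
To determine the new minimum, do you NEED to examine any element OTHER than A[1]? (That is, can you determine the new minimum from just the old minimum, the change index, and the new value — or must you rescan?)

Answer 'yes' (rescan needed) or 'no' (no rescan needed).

Answer: yes

Derivation:
Old min = 10 at index 1
Change at index 1: 10 -> 40
Index 1 WAS the min and new value 40 > old min 10. Must rescan other elements to find the new min.
Needs rescan: yes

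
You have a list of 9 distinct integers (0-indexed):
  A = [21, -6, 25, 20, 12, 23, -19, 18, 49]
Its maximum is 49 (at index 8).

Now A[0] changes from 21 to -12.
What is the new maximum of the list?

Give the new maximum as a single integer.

Answer: 49

Derivation:
Old max = 49 (at index 8)
Change: A[0] 21 -> -12
Changed element was NOT the old max.
  New max = max(old_max, new_val) = max(49, -12) = 49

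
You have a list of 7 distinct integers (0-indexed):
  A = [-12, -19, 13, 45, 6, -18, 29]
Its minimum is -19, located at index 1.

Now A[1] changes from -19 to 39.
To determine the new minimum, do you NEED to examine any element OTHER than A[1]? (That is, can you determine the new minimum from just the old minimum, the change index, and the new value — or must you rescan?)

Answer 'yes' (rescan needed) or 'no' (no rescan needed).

Old min = -19 at index 1
Change at index 1: -19 -> 39
Index 1 WAS the min and new value 39 > old min -19. Must rescan other elements to find the new min.
Needs rescan: yes

Answer: yes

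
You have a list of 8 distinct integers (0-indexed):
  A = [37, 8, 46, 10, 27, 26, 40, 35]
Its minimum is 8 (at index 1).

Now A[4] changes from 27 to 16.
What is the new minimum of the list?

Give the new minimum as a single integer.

Old min = 8 (at index 1)
Change: A[4] 27 -> 16
Changed element was NOT the old min.
  New min = min(old_min, new_val) = min(8, 16) = 8

Answer: 8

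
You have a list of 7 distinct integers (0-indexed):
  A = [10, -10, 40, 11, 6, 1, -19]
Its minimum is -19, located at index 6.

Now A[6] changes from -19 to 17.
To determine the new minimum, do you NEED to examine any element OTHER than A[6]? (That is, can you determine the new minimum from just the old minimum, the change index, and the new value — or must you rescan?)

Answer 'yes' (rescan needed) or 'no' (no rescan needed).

Answer: yes

Derivation:
Old min = -19 at index 6
Change at index 6: -19 -> 17
Index 6 WAS the min and new value 17 > old min -19. Must rescan other elements to find the new min.
Needs rescan: yes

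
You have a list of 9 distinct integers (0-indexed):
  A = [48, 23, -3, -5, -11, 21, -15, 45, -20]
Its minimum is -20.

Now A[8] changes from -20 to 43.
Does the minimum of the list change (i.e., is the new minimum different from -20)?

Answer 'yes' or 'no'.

Answer: yes

Derivation:
Old min = -20
Change: A[8] -20 -> 43
Changed element was the min; new min must be rechecked.
New min = -15; changed? yes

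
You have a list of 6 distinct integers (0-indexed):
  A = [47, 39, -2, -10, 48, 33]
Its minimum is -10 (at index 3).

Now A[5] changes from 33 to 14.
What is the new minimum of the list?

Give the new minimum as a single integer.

Old min = -10 (at index 3)
Change: A[5] 33 -> 14
Changed element was NOT the old min.
  New min = min(old_min, new_val) = min(-10, 14) = -10

Answer: -10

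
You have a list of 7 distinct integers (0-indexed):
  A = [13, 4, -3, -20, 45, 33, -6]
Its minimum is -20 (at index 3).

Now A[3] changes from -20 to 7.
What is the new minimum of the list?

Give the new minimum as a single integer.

Answer: -6

Derivation:
Old min = -20 (at index 3)
Change: A[3] -20 -> 7
Changed element WAS the min. Need to check: is 7 still <= all others?
  Min of remaining elements: -6
  New min = min(7, -6) = -6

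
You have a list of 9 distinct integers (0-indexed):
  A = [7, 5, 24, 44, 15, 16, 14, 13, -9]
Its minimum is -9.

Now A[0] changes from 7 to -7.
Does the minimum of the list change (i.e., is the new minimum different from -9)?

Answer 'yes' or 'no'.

Answer: no

Derivation:
Old min = -9
Change: A[0] 7 -> -7
Changed element was NOT the min; min changes only if -7 < -9.
New min = -9; changed? no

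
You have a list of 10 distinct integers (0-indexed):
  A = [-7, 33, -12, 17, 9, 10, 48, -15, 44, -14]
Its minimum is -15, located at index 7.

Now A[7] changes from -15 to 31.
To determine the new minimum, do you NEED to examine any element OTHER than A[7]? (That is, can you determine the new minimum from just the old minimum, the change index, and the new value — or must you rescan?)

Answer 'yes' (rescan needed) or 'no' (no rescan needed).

Answer: yes

Derivation:
Old min = -15 at index 7
Change at index 7: -15 -> 31
Index 7 WAS the min and new value 31 > old min -15. Must rescan other elements to find the new min.
Needs rescan: yes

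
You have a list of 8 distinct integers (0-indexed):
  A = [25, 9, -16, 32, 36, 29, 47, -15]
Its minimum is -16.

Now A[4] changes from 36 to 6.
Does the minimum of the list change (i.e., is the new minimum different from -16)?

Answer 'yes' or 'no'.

Answer: no

Derivation:
Old min = -16
Change: A[4] 36 -> 6
Changed element was NOT the min; min changes only if 6 < -16.
New min = -16; changed? no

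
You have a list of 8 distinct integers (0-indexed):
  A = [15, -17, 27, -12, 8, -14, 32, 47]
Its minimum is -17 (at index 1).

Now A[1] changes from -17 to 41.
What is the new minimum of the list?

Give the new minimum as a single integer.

Answer: -14

Derivation:
Old min = -17 (at index 1)
Change: A[1] -17 -> 41
Changed element WAS the min. Need to check: is 41 still <= all others?
  Min of remaining elements: -14
  New min = min(41, -14) = -14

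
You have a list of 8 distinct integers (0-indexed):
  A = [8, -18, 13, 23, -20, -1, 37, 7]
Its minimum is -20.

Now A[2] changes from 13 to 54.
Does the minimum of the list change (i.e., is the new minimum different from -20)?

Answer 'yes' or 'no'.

Answer: no

Derivation:
Old min = -20
Change: A[2] 13 -> 54
Changed element was NOT the min; min changes only if 54 < -20.
New min = -20; changed? no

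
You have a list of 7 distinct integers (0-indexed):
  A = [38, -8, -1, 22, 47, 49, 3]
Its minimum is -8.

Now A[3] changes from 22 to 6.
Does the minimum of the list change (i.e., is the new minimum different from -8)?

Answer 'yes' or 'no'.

Old min = -8
Change: A[3] 22 -> 6
Changed element was NOT the min; min changes only if 6 < -8.
New min = -8; changed? no

Answer: no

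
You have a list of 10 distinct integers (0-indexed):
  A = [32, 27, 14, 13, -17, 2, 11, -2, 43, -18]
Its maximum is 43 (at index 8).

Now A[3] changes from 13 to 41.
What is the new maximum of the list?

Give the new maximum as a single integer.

Old max = 43 (at index 8)
Change: A[3] 13 -> 41
Changed element was NOT the old max.
  New max = max(old_max, new_val) = max(43, 41) = 43

Answer: 43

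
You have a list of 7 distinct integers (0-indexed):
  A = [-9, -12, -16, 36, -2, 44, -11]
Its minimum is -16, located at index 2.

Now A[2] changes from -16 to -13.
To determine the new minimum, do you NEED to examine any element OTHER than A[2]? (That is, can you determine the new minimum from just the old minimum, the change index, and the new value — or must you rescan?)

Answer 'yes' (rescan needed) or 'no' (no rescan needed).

Answer: yes

Derivation:
Old min = -16 at index 2
Change at index 2: -16 -> -13
Index 2 WAS the min and new value -13 > old min -16. Must rescan other elements to find the new min.
Needs rescan: yes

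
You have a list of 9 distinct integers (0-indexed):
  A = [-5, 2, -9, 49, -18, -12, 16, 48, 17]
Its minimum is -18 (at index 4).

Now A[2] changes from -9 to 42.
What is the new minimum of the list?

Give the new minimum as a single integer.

Old min = -18 (at index 4)
Change: A[2] -9 -> 42
Changed element was NOT the old min.
  New min = min(old_min, new_val) = min(-18, 42) = -18

Answer: -18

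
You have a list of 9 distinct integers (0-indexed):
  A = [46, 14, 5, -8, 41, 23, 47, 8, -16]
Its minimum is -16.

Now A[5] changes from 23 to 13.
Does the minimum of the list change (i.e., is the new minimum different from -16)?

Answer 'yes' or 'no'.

Old min = -16
Change: A[5] 23 -> 13
Changed element was NOT the min; min changes only if 13 < -16.
New min = -16; changed? no

Answer: no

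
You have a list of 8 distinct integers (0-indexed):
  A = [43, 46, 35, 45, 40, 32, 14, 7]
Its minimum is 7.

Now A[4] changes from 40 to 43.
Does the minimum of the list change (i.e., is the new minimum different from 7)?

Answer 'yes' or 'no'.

Old min = 7
Change: A[4] 40 -> 43
Changed element was NOT the min; min changes only if 43 < 7.
New min = 7; changed? no

Answer: no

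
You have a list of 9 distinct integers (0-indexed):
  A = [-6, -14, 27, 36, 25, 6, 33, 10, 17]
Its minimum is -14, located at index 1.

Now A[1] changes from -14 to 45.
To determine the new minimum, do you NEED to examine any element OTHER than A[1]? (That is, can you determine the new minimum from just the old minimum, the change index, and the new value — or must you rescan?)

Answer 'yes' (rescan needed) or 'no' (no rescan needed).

Old min = -14 at index 1
Change at index 1: -14 -> 45
Index 1 WAS the min and new value 45 > old min -14. Must rescan other elements to find the new min.
Needs rescan: yes

Answer: yes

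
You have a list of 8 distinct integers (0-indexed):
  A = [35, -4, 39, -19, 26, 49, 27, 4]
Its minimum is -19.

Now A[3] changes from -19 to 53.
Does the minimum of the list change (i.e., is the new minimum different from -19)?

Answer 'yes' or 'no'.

Old min = -19
Change: A[3] -19 -> 53
Changed element was the min; new min must be rechecked.
New min = -4; changed? yes

Answer: yes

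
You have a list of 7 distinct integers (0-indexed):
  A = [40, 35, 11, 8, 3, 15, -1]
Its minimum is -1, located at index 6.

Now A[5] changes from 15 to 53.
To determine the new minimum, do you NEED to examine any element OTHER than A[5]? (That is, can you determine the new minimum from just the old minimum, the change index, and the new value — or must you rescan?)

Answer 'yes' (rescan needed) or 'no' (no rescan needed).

Old min = -1 at index 6
Change at index 5: 15 -> 53
Index 5 was NOT the min. New min = min(-1, 53). No rescan of other elements needed.
Needs rescan: no

Answer: no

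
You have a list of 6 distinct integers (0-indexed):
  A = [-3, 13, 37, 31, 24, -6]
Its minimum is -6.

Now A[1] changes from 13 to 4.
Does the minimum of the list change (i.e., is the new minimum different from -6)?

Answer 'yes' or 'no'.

Old min = -6
Change: A[1] 13 -> 4
Changed element was NOT the min; min changes only if 4 < -6.
New min = -6; changed? no

Answer: no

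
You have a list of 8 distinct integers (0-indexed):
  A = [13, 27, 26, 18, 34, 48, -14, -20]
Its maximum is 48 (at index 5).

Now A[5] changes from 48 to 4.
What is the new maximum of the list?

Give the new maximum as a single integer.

Answer: 34

Derivation:
Old max = 48 (at index 5)
Change: A[5] 48 -> 4
Changed element WAS the max -> may need rescan.
  Max of remaining elements: 34
  New max = max(4, 34) = 34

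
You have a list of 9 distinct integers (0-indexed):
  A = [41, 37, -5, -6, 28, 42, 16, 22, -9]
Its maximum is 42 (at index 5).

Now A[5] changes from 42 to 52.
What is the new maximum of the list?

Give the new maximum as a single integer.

Old max = 42 (at index 5)
Change: A[5] 42 -> 52
Changed element WAS the max -> may need rescan.
  Max of remaining elements: 41
  New max = max(52, 41) = 52

Answer: 52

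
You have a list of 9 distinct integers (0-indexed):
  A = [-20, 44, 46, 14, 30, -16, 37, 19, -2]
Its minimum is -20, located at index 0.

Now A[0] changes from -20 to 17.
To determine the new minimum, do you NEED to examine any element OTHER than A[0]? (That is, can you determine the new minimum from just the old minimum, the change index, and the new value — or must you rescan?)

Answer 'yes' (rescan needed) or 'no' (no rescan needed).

Old min = -20 at index 0
Change at index 0: -20 -> 17
Index 0 WAS the min and new value 17 > old min -20. Must rescan other elements to find the new min.
Needs rescan: yes

Answer: yes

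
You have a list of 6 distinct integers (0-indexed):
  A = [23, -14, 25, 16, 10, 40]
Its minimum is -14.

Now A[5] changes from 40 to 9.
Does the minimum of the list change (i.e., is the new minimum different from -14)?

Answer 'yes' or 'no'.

Old min = -14
Change: A[5] 40 -> 9
Changed element was NOT the min; min changes only if 9 < -14.
New min = -14; changed? no

Answer: no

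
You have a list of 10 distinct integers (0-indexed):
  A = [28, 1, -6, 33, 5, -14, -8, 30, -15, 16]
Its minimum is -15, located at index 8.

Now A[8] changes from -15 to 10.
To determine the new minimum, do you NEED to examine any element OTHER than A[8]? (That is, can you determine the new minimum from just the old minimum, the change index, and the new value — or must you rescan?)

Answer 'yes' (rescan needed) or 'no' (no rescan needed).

Old min = -15 at index 8
Change at index 8: -15 -> 10
Index 8 WAS the min and new value 10 > old min -15. Must rescan other elements to find the new min.
Needs rescan: yes

Answer: yes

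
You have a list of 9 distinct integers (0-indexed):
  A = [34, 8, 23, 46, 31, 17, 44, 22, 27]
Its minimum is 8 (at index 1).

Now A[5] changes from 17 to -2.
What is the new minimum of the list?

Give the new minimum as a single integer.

Old min = 8 (at index 1)
Change: A[5] 17 -> -2
Changed element was NOT the old min.
  New min = min(old_min, new_val) = min(8, -2) = -2

Answer: -2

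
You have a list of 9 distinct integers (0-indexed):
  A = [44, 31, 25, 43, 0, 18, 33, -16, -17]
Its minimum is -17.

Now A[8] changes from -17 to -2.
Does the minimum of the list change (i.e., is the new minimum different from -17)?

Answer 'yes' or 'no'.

Answer: yes

Derivation:
Old min = -17
Change: A[8] -17 -> -2
Changed element was the min; new min must be rechecked.
New min = -16; changed? yes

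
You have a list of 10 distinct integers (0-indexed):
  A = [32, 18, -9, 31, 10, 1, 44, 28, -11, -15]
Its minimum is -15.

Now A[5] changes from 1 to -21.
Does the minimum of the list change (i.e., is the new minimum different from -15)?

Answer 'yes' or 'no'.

Old min = -15
Change: A[5] 1 -> -21
Changed element was NOT the min; min changes only if -21 < -15.
New min = -21; changed? yes

Answer: yes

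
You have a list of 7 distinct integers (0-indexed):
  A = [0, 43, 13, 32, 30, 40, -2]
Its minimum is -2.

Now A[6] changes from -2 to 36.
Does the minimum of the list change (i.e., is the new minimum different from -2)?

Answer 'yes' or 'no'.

Answer: yes

Derivation:
Old min = -2
Change: A[6] -2 -> 36
Changed element was the min; new min must be rechecked.
New min = 0; changed? yes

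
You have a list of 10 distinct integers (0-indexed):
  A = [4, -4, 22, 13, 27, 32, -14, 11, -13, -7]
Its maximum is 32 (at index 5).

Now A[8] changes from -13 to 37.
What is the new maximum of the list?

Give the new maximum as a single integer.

Old max = 32 (at index 5)
Change: A[8] -13 -> 37
Changed element was NOT the old max.
  New max = max(old_max, new_val) = max(32, 37) = 37

Answer: 37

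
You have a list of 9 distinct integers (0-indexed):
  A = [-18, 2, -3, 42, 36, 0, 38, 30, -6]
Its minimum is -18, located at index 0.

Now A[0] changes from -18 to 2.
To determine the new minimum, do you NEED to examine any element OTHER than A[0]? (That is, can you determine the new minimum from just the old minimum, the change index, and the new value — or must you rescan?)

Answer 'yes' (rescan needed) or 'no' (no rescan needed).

Old min = -18 at index 0
Change at index 0: -18 -> 2
Index 0 WAS the min and new value 2 > old min -18. Must rescan other elements to find the new min.
Needs rescan: yes

Answer: yes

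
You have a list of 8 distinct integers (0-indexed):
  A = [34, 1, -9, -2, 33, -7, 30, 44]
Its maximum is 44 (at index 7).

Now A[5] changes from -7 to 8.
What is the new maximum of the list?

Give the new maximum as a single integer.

Old max = 44 (at index 7)
Change: A[5] -7 -> 8
Changed element was NOT the old max.
  New max = max(old_max, new_val) = max(44, 8) = 44

Answer: 44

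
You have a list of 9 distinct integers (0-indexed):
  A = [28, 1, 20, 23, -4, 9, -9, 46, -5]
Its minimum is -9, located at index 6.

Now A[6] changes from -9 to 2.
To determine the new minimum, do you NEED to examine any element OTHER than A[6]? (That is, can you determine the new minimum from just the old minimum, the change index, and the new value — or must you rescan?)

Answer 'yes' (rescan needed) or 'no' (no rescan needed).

Answer: yes

Derivation:
Old min = -9 at index 6
Change at index 6: -9 -> 2
Index 6 WAS the min and new value 2 > old min -9. Must rescan other elements to find the new min.
Needs rescan: yes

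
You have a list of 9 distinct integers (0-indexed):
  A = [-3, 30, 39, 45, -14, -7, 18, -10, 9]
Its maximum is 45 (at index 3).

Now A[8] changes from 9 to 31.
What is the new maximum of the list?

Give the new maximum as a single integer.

Old max = 45 (at index 3)
Change: A[8] 9 -> 31
Changed element was NOT the old max.
  New max = max(old_max, new_val) = max(45, 31) = 45

Answer: 45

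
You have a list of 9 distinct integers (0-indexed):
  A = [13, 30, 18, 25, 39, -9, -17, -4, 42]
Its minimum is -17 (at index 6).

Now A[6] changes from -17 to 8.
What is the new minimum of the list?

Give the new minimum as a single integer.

Old min = -17 (at index 6)
Change: A[6] -17 -> 8
Changed element WAS the min. Need to check: is 8 still <= all others?
  Min of remaining elements: -9
  New min = min(8, -9) = -9

Answer: -9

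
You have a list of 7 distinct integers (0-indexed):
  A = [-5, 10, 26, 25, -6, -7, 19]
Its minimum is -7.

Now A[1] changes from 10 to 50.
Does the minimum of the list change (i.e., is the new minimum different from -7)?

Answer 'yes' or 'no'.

Old min = -7
Change: A[1] 10 -> 50
Changed element was NOT the min; min changes only if 50 < -7.
New min = -7; changed? no

Answer: no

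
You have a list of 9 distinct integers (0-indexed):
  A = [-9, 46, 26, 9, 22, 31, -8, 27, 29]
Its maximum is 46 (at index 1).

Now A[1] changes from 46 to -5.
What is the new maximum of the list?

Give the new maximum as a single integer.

Old max = 46 (at index 1)
Change: A[1] 46 -> -5
Changed element WAS the max -> may need rescan.
  Max of remaining elements: 31
  New max = max(-5, 31) = 31

Answer: 31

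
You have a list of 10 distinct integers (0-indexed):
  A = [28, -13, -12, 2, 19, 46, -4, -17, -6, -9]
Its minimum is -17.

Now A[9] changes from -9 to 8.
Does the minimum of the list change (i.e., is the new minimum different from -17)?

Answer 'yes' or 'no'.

Answer: no

Derivation:
Old min = -17
Change: A[9] -9 -> 8
Changed element was NOT the min; min changes only if 8 < -17.
New min = -17; changed? no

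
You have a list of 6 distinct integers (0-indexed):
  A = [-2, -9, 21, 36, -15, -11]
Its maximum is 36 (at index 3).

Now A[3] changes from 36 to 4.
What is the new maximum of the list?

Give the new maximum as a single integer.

Answer: 21

Derivation:
Old max = 36 (at index 3)
Change: A[3] 36 -> 4
Changed element WAS the max -> may need rescan.
  Max of remaining elements: 21
  New max = max(4, 21) = 21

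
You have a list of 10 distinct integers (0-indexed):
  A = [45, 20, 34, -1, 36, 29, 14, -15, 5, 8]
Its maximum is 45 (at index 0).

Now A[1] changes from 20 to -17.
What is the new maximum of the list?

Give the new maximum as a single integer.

Old max = 45 (at index 0)
Change: A[1] 20 -> -17
Changed element was NOT the old max.
  New max = max(old_max, new_val) = max(45, -17) = 45

Answer: 45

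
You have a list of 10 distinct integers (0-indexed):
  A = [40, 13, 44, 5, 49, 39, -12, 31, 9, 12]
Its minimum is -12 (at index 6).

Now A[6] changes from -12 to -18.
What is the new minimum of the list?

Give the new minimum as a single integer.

Answer: -18

Derivation:
Old min = -12 (at index 6)
Change: A[6] -12 -> -18
Changed element WAS the min. Need to check: is -18 still <= all others?
  Min of remaining elements: 5
  New min = min(-18, 5) = -18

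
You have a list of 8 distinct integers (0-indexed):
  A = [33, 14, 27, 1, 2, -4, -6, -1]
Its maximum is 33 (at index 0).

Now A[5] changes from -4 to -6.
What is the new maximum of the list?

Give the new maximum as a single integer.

Old max = 33 (at index 0)
Change: A[5] -4 -> -6
Changed element was NOT the old max.
  New max = max(old_max, new_val) = max(33, -6) = 33

Answer: 33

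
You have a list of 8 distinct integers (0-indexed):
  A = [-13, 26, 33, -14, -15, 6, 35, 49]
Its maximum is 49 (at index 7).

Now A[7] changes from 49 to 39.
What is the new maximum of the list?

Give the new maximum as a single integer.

Answer: 39

Derivation:
Old max = 49 (at index 7)
Change: A[7] 49 -> 39
Changed element WAS the max -> may need rescan.
  Max of remaining elements: 35
  New max = max(39, 35) = 39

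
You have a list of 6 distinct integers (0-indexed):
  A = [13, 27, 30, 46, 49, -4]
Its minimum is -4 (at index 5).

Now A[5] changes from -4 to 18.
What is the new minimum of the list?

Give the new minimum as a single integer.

Old min = -4 (at index 5)
Change: A[5] -4 -> 18
Changed element WAS the min. Need to check: is 18 still <= all others?
  Min of remaining elements: 13
  New min = min(18, 13) = 13

Answer: 13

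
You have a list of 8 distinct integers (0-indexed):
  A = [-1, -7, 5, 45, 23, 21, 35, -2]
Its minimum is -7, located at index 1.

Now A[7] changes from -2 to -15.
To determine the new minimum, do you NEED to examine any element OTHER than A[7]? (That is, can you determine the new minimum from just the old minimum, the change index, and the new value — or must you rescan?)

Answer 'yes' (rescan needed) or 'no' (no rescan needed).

Old min = -7 at index 1
Change at index 7: -2 -> -15
Index 7 was NOT the min. New min = min(-7, -15). No rescan of other elements needed.
Needs rescan: no

Answer: no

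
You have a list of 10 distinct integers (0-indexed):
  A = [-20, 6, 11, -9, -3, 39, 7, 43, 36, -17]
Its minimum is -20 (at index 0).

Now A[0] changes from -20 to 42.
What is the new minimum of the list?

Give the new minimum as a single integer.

Answer: -17

Derivation:
Old min = -20 (at index 0)
Change: A[0] -20 -> 42
Changed element WAS the min. Need to check: is 42 still <= all others?
  Min of remaining elements: -17
  New min = min(42, -17) = -17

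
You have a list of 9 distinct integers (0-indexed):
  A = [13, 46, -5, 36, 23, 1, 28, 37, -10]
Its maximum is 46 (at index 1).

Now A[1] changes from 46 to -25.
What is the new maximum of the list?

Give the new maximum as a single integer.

Answer: 37

Derivation:
Old max = 46 (at index 1)
Change: A[1] 46 -> -25
Changed element WAS the max -> may need rescan.
  Max of remaining elements: 37
  New max = max(-25, 37) = 37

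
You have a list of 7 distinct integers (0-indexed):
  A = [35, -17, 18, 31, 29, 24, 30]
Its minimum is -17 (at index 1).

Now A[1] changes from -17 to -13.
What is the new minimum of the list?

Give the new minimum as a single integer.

Old min = -17 (at index 1)
Change: A[1] -17 -> -13
Changed element WAS the min. Need to check: is -13 still <= all others?
  Min of remaining elements: 18
  New min = min(-13, 18) = -13

Answer: -13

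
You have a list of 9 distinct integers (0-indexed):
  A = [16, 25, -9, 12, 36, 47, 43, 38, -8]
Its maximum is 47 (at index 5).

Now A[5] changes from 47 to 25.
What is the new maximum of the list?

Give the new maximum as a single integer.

Answer: 43

Derivation:
Old max = 47 (at index 5)
Change: A[5] 47 -> 25
Changed element WAS the max -> may need rescan.
  Max of remaining elements: 43
  New max = max(25, 43) = 43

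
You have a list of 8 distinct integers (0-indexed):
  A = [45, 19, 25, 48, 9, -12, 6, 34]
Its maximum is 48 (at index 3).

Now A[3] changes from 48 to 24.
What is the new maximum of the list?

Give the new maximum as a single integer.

Answer: 45

Derivation:
Old max = 48 (at index 3)
Change: A[3] 48 -> 24
Changed element WAS the max -> may need rescan.
  Max of remaining elements: 45
  New max = max(24, 45) = 45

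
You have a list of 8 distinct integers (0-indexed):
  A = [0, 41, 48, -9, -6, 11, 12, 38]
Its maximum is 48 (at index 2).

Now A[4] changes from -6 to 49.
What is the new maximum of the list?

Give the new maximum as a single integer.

Answer: 49

Derivation:
Old max = 48 (at index 2)
Change: A[4] -6 -> 49
Changed element was NOT the old max.
  New max = max(old_max, new_val) = max(48, 49) = 49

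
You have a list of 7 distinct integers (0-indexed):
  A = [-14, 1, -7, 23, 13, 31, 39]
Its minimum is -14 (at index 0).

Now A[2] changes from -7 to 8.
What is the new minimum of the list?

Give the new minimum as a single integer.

Old min = -14 (at index 0)
Change: A[2] -7 -> 8
Changed element was NOT the old min.
  New min = min(old_min, new_val) = min(-14, 8) = -14

Answer: -14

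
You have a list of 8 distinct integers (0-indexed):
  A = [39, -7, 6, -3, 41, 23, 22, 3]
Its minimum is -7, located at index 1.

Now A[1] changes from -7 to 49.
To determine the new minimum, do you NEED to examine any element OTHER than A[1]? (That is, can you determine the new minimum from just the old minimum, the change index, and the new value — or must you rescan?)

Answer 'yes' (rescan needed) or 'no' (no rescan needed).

Old min = -7 at index 1
Change at index 1: -7 -> 49
Index 1 WAS the min and new value 49 > old min -7. Must rescan other elements to find the new min.
Needs rescan: yes

Answer: yes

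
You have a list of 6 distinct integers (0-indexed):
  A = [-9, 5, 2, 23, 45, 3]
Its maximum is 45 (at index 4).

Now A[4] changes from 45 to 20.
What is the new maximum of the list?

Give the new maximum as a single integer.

Old max = 45 (at index 4)
Change: A[4] 45 -> 20
Changed element WAS the max -> may need rescan.
  Max of remaining elements: 23
  New max = max(20, 23) = 23

Answer: 23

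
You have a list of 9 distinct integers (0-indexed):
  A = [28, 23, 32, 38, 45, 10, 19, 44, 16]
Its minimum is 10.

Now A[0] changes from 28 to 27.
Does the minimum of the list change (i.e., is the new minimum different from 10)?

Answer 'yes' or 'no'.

Old min = 10
Change: A[0] 28 -> 27
Changed element was NOT the min; min changes only if 27 < 10.
New min = 10; changed? no

Answer: no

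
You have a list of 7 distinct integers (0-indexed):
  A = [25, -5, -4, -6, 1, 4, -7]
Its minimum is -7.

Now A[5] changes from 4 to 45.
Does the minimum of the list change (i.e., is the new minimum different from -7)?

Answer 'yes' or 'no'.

Old min = -7
Change: A[5] 4 -> 45
Changed element was NOT the min; min changes only if 45 < -7.
New min = -7; changed? no

Answer: no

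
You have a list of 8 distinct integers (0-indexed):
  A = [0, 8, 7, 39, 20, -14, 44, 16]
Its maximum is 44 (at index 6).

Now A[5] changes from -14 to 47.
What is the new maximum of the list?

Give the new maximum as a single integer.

Answer: 47

Derivation:
Old max = 44 (at index 6)
Change: A[5] -14 -> 47
Changed element was NOT the old max.
  New max = max(old_max, new_val) = max(44, 47) = 47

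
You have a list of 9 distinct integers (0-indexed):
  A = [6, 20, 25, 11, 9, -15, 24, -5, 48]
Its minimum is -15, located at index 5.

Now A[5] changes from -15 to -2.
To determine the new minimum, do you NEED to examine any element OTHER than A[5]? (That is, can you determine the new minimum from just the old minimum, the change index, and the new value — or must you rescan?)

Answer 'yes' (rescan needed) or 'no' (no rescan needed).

Old min = -15 at index 5
Change at index 5: -15 -> -2
Index 5 WAS the min and new value -2 > old min -15. Must rescan other elements to find the new min.
Needs rescan: yes

Answer: yes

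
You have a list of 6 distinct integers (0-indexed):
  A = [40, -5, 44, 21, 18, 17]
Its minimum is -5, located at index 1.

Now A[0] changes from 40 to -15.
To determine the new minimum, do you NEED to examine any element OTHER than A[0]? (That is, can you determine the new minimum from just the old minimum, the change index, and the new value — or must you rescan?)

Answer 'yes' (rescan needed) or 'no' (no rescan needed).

Answer: no

Derivation:
Old min = -5 at index 1
Change at index 0: 40 -> -15
Index 0 was NOT the min. New min = min(-5, -15). No rescan of other elements needed.
Needs rescan: no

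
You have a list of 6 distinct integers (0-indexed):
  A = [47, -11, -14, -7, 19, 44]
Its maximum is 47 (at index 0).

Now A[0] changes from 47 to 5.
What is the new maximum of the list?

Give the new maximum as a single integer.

Old max = 47 (at index 0)
Change: A[0] 47 -> 5
Changed element WAS the max -> may need rescan.
  Max of remaining elements: 44
  New max = max(5, 44) = 44

Answer: 44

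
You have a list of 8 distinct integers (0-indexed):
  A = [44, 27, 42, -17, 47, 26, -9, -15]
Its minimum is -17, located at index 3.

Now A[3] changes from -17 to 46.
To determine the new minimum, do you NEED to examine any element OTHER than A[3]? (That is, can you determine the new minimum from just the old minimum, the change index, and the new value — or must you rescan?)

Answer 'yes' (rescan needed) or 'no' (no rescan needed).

Old min = -17 at index 3
Change at index 3: -17 -> 46
Index 3 WAS the min and new value 46 > old min -17. Must rescan other elements to find the new min.
Needs rescan: yes

Answer: yes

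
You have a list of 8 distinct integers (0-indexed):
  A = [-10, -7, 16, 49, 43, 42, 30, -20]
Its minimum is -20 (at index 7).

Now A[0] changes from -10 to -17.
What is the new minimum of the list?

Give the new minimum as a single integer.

Old min = -20 (at index 7)
Change: A[0] -10 -> -17
Changed element was NOT the old min.
  New min = min(old_min, new_val) = min(-20, -17) = -20

Answer: -20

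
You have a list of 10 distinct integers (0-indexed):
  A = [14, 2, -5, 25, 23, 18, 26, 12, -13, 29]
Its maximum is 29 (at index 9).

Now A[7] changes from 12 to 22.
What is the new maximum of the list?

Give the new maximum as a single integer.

Answer: 29

Derivation:
Old max = 29 (at index 9)
Change: A[7] 12 -> 22
Changed element was NOT the old max.
  New max = max(old_max, new_val) = max(29, 22) = 29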